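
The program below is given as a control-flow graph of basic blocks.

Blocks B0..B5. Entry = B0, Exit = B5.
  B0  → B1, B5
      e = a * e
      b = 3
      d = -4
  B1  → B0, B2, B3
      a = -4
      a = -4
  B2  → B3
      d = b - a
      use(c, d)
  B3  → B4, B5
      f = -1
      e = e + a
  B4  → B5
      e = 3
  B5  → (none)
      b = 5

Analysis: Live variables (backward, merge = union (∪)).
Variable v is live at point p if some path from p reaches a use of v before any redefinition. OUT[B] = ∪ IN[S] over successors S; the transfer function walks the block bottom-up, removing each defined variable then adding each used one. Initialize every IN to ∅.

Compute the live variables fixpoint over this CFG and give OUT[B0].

Converged values:
  B0:   IN={a, c, e}   OUT={b, c, e}
  B1:   IN={b, c, e}   OUT={a, b, c, e}
  B2:   IN={a, b, c, e}   OUT={a, e}
  B3:   IN={a, e}   OUT={}
  B4:   IN={}   OUT={}
  B5:   IN={}   OUT={}

Merge at B0: OUT[B0] = IN[B1] ⊔ IN[B5] = {b, c, e}

Answer: {b, c, e}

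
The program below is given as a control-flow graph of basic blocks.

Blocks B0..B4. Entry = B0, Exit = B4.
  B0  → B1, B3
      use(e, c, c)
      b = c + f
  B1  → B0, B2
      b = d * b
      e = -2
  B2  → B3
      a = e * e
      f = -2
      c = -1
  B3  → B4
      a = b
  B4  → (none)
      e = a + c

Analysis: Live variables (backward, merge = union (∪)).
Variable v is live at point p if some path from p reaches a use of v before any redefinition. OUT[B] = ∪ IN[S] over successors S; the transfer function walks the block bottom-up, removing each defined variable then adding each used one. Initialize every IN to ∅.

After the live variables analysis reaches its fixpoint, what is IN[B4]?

Answer: {a, c}

Working:
Per-block solution:
  B0: | IN={c, d, e, f} | OUT={b, c, d, f}
  B1: | IN={b, c, d, f} | OUT={b, c, d, e, f}
  B2: | IN={b, e} | OUT={b, c}
  B3: | IN={b, c} | OUT={a, c}
  B4: | IN={a, c} | OUT={}

B4 is the boundary node: OUT[B4] = {}
Applying B4's transfer function to that OUT value gives IN[B4] (row B4 above).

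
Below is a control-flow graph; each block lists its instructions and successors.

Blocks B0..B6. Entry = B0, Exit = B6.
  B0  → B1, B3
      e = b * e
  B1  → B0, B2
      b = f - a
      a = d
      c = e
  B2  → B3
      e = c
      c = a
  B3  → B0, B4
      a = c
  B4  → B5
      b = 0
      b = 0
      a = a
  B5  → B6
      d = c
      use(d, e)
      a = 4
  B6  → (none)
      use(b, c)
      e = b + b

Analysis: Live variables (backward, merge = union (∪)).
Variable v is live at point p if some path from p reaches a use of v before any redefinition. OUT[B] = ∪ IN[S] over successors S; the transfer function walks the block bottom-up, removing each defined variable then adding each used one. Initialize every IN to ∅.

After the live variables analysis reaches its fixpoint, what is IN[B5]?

Answer: {b, c, e}

Trace:
Per-block solution:
  B0: | IN={a, b, c, d, e, f} | OUT={a, b, c, d, e, f}
  B1: | IN={a, d, e, f} | OUT={a, b, c, d, e, f}
  B2: | IN={a, b, c, d, f} | OUT={b, c, d, e, f}
  B3: | IN={b, c, d, e, f} | OUT={a, b, c, d, e, f}
  B4: | IN={a, c, e} | OUT={b, c, e}
  B5: | IN={b, c, e} | OUT={b, c}
  B6: | IN={b, c} | OUT={}

Merge at B5: OUT[B5] = IN[B6] = {b, c}
Applying B5's transfer function to that OUT value gives IN[B5] (row B5 above).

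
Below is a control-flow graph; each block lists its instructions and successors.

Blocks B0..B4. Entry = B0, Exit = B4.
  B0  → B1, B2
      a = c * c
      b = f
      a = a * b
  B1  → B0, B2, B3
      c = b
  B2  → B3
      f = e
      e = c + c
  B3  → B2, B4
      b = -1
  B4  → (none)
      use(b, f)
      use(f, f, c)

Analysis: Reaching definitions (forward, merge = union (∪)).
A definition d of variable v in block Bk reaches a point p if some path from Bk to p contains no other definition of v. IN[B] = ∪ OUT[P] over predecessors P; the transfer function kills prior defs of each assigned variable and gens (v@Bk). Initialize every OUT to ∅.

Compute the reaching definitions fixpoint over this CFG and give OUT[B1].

Answer: {a@B0, b@B0, c@B1}

Working:
Fixpoint table:
  B0: | IN={a@B0, b@B0, c@B1} | OUT={a@B0, b@B0, c@B1}
  B1: | IN={a@B0, b@B0, c@B1} | OUT={a@B0, b@B0, c@B1}
  B2: | IN={a@B0, b@B0, b@B3, c@B1, e@B2, f@B2} | OUT={a@B0, b@B0, b@B3, c@B1, e@B2, f@B2}
  B3: | IN={a@B0, b@B0, b@B3, c@B1, e@B2, f@B2} | OUT={a@B0, b@B3, c@B1, e@B2, f@B2}
  B4: | IN={a@B0, b@B3, c@B1, e@B2, f@B2} | OUT={a@B0, b@B3, c@B1, e@B2, f@B2}

Merge at B1: IN[B1] = OUT[B0] = {a@B0, b@B0, c@B1}
Applying B1's transfer function to that IN value gives OUT[B1] (row B1 above).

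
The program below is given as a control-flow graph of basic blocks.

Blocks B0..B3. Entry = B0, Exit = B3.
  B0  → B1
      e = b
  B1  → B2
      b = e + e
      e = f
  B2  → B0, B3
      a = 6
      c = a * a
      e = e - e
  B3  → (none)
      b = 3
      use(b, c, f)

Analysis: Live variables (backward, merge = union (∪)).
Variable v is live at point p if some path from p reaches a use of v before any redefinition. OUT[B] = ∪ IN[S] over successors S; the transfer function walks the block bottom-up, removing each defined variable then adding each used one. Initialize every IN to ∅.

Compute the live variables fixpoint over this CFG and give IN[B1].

Answer: {e, f}

Trace:
Fixpoint table:
  B0:   IN={b, f}   OUT={e, f}
  B1:   IN={e, f}   OUT={b, e, f}
  B2:   IN={b, e, f}   OUT={b, c, f}
  B3:   IN={c, f}   OUT={}

Merge at B1: OUT[B1] = IN[B2] = {b, e, f}
Applying B1's transfer function to that OUT value gives IN[B1] (row B1 above).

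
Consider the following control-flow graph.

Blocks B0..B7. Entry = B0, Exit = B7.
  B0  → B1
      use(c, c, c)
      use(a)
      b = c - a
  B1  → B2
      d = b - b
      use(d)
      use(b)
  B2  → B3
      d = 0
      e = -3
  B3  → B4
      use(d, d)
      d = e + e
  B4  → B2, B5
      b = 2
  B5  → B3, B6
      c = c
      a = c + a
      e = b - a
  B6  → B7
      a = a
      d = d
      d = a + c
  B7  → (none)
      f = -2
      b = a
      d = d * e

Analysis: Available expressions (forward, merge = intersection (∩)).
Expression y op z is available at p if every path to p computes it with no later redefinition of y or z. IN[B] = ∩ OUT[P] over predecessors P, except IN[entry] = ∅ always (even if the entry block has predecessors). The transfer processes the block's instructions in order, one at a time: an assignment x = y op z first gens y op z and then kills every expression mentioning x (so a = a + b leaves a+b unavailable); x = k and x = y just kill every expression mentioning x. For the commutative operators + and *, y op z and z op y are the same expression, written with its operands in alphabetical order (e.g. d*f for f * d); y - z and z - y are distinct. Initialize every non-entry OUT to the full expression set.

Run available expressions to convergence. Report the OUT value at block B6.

Per-block solution:
  B0:   IN={}   OUT={c-a}
  B1:   IN={c-a}   OUT={b-b, c-a}
  B2:   IN={}   OUT={}
  B3:   IN={}   OUT={e+e}
  B4:   IN={e+e}   OUT={e+e}
  B5:   IN={e+e}   OUT={b-a}
  B6:   IN={b-a}   OUT={a+c}
  B7:   IN={a+c}   OUT={a+c}

Merge at B6: IN[B6] = OUT[B5] = {b-a}
Applying B6's transfer function to that IN value gives OUT[B6] (row B6 above).

Answer: {a+c}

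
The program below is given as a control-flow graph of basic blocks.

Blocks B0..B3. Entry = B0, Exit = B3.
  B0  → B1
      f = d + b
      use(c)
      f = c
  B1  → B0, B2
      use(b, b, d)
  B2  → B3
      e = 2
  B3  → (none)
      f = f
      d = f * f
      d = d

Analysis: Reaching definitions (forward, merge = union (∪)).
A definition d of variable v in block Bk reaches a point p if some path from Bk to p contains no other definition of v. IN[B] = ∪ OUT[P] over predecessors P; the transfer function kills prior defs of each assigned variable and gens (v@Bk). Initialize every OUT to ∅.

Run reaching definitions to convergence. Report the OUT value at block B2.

Per-block solution:
  B0:  IN={f@B0}  OUT={f@B0}
  B1:  IN={f@B0}  OUT={f@B0}
  B2:  IN={f@B0}  OUT={e@B2, f@B0}
  B3:  IN={e@B2, f@B0}  OUT={d@B3, e@B2, f@B3}

Merge at B2: IN[B2] = OUT[B1] = {f@B0}
Applying B2's transfer function to that IN value gives OUT[B2] (row B2 above).

Answer: {e@B2, f@B0}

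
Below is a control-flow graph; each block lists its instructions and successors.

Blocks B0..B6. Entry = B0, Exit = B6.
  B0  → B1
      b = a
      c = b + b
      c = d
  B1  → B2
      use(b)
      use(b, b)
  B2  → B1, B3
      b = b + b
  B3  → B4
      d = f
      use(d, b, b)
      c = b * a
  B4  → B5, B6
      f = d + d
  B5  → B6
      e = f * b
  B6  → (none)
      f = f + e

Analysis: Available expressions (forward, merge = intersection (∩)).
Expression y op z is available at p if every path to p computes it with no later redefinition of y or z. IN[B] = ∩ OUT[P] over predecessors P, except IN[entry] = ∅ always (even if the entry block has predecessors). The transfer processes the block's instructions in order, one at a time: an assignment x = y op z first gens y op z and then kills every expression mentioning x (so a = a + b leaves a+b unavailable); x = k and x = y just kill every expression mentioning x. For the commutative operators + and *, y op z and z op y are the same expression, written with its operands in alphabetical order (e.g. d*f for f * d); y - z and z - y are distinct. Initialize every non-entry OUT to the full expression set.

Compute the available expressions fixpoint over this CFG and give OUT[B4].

Answer: {a*b, d+d}

Working:
Fixpoint table:
  B0: | IN={} | OUT={b+b}
  B1: | IN={} | OUT={}
  B2: | IN={} | OUT={}
  B3: | IN={} | OUT={a*b}
  B4: | IN={a*b} | OUT={a*b, d+d}
  B5: | IN={a*b, d+d} | OUT={a*b, b*f, d+d}
  B6: | IN={a*b, d+d} | OUT={a*b, d+d}

Merge at B4: IN[B4] = OUT[B3] = {a*b}
Applying B4's transfer function to that IN value gives OUT[B4] (row B4 above).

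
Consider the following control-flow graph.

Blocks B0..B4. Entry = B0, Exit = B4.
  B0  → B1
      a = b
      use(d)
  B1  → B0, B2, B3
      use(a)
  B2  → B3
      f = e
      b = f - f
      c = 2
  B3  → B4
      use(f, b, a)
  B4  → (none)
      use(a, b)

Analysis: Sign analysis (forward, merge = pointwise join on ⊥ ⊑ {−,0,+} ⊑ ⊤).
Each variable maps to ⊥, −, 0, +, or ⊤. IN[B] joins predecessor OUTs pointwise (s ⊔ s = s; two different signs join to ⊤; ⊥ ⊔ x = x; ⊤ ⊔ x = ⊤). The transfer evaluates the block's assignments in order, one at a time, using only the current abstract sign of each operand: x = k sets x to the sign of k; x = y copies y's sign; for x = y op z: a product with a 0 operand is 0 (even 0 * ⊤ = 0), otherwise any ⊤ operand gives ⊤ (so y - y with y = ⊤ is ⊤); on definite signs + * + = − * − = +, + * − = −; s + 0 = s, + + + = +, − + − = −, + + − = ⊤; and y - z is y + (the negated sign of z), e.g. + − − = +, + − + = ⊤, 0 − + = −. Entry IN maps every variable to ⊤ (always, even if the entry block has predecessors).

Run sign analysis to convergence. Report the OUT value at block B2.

Answer: {a: ⊤, b: ⊤, c: +, d: ⊤, e: ⊤, f: ⊤}

Working:
Per-block solution:
  B0: | IN=(all ⊤) | OUT=(all ⊤)
  B1: | IN=(all ⊤) | OUT=(all ⊤)
  B2: | IN=(all ⊤) | OUT={c:+; rest ⊤}
  B3: | IN=(all ⊤) | OUT=(all ⊤)
  B4: | IN=(all ⊤) | OUT=(all ⊤)

Merge at B2: IN[B2] = OUT[B1] = {a: ⊤, b: ⊤, c: ⊤, d: ⊤, e: ⊤, f: ⊤}
Applying B2's transfer function to that IN value gives OUT[B2] (row B2 above).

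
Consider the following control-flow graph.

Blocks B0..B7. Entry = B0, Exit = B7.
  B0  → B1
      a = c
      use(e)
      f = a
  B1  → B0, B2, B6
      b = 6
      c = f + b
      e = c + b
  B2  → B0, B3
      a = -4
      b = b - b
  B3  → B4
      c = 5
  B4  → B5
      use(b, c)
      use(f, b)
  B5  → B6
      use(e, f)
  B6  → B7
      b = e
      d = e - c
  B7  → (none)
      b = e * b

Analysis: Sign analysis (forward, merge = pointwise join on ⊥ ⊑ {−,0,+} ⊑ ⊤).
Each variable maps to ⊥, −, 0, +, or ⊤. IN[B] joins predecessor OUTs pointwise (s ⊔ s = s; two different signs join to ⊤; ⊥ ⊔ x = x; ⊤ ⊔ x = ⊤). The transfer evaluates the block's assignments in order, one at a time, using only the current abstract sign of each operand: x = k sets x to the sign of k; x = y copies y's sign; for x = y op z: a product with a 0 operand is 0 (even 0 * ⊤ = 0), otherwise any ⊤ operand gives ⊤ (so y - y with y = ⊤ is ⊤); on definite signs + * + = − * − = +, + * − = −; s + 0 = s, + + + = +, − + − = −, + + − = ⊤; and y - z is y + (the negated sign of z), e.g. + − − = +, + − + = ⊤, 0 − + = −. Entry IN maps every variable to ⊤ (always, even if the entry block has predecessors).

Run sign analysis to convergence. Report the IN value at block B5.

Answer: {a: -, b: ⊤, c: +, d: ⊤, e: ⊤, f: ⊤}

Working:
Converged values:
  B0: | IN=(all ⊤) | OUT=(all ⊤)
  B1: | IN=(all ⊤) | OUT={b:+; rest ⊤}
  B2: | IN={b:+; rest ⊤} | OUT={a:-; rest ⊤}
  B3: | IN={a:-; rest ⊤} | OUT={a:-, c:+; rest ⊤}
  B4: | IN={a:-, c:+; rest ⊤} | OUT={a:-, c:+; rest ⊤}
  B5: | IN={a:-, c:+; rest ⊤} | OUT={a:-, c:+; rest ⊤}
  B6: | IN=(all ⊤) | OUT=(all ⊤)
  B7: | IN=(all ⊤) | OUT=(all ⊤)

Merge at B5: IN[B5] = OUT[B4] = {a: -, b: ⊤, c: +, d: ⊤, e: ⊤, f: ⊤}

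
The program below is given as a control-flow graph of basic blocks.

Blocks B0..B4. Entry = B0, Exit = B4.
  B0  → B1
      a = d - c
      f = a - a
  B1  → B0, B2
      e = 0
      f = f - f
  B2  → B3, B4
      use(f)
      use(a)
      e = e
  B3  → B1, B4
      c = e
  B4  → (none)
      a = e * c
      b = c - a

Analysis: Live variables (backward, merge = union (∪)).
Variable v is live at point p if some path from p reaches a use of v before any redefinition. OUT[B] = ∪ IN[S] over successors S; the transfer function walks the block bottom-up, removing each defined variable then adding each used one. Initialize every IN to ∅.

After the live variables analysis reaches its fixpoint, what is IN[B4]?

Fixpoint table:
  B0:   IN={c, d}   OUT={a, c, d, f}
  B1:   IN={a, c, d, f}   OUT={a, c, d, e, f}
  B2:   IN={a, c, d, e, f}   OUT={a, c, d, e, f}
  B3:   IN={a, d, e, f}   OUT={a, c, d, e, f}
  B4:   IN={c, e}   OUT={}

B4 is the boundary node: OUT[B4] = {}
Applying B4's transfer function to that OUT value gives IN[B4] (row B4 above).

Answer: {c, e}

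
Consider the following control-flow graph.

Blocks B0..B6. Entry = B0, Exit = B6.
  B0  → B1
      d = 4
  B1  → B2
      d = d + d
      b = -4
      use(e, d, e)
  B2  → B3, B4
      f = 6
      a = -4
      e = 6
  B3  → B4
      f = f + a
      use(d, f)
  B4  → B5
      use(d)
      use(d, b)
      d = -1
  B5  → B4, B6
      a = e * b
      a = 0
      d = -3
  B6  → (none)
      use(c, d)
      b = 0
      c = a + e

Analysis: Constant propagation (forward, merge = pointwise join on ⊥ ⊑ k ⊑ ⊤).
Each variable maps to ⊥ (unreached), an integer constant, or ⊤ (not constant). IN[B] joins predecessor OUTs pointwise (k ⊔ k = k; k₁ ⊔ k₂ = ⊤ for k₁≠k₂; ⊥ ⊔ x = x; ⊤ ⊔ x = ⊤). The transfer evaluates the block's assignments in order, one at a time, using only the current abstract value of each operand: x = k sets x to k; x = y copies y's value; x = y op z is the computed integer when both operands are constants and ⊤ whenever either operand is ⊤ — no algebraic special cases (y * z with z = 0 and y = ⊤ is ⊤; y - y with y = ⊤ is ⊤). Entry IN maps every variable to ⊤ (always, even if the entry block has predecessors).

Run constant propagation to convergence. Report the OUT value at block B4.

Per-block solution:
  B0: | IN=(all ⊤) | OUT={d:4; rest ⊤}
  B1: | IN={d:4; rest ⊤} | OUT={b:-4, d:8; rest ⊤}
  B2: | IN={b:-4, d:8; rest ⊤} | OUT={a:-4, b:-4, d:8, e:6, f:6; rest ⊤}
  B3: | IN={a:-4, b:-4, d:8, e:6, f:6; rest ⊤} | OUT={a:-4, b:-4, d:8, e:6, f:2; rest ⊤}
  B4: | IN={b:-4, e:6; rest ⊤} | OUT={b:-4, d:-1, e:6; rest ⊤}
  B5: | IN={b:-4, d:-1, e:6; rest ⊤} | OUT={a:0, b:-4, d:-3, e:6; rest ⊤}
  B6: | IN={a:0, b:-4, d:-3, e:6; rest ⊤} | OUT={a:0, b:0, c:6, d:-3, e:6; rest ⊤}

Merge at B4: IN[B4] = OUT[B2] ⊔ OUT[B3] ⊔ OUT[B5] = {a: ⊤, b: -4, c: ⊤, d: ⊤, e: 6, f: ⊤}
Applying B4's transfer function to that IN value gives OUT[B4] (row B4 above).

Answer: {a: ⊤, b: -4, c: ⊤, d: -1, e: 6, f: ⊤}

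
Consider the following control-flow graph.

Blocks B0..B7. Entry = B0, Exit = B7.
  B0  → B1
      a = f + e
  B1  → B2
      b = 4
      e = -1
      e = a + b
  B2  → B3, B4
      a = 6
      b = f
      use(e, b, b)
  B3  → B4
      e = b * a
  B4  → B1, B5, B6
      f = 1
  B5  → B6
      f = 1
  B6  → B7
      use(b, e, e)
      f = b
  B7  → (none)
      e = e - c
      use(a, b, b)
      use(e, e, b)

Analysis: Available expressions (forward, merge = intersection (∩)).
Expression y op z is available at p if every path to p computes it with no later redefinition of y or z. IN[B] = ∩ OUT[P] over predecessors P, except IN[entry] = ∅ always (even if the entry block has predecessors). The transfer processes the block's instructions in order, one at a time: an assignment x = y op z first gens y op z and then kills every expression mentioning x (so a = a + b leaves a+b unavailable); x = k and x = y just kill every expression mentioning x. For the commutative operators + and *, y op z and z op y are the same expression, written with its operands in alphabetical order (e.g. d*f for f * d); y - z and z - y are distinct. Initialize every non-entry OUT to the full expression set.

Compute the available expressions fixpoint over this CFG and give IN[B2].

Answer: {a+b}

Derivation:
Per-block solution:
  B0:  IN={}  OUT={e+f}
  B1:  IN={}  OUT={a+b}
  B2:  IN={a+b}  OUT={}
  B3:  IN={}  OUT={a*b}
  B4:  IN={}  OUT={}
  B5:  IN={}  OUT={}
  B6:  IN={}  OUT={}
  B7:  IN={}  OUT={}

Merge at B2: IN[B2] = OUT[B1] = {a+b}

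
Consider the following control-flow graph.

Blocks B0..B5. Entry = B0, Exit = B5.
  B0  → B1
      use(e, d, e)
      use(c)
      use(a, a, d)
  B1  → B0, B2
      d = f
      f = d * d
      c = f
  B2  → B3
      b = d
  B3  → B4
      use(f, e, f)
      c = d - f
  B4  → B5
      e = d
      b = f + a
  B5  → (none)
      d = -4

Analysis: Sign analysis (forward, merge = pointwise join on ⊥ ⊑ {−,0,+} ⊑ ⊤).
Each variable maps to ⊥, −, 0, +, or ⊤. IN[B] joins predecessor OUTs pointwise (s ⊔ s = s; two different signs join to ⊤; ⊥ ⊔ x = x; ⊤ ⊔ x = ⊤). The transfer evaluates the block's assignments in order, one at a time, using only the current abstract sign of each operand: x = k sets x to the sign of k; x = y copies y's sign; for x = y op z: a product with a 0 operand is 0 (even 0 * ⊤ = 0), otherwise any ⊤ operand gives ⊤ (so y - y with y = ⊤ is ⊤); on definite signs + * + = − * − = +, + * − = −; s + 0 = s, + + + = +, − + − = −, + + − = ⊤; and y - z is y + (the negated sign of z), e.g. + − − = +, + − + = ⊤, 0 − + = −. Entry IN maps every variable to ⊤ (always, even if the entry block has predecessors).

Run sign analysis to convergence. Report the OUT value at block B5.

Converged values:
  B0: | IN=(all ⊤) | OUT=(all ⊤)
  B1: | IN=(all ⊤) | OUT=(all ⊤)
  B2: | IN=(all ⊤) | OUT=(all ⊤)
  B3: | IN=(all ⊤) | OUT=(all ⊤)
  B4: | IN=(all ⊤) | OUT=(all ⊤)
  B5: | IN=(all ⊤) | OUT={d:-; rest ⊤}

Merge at B5: IN[B5] = OUT[B4] = {a: ⊤, b: ⊤, c: ⊤, d: ⊤, e: ⊤, f: ⊤}
Applying B5's transfer function to that IN value gives OUT[B5] (row B5 above).

Answer: {a: ⊤, b: ⊤, c: ⊤, d: -, e: ⊤, f: ⊤}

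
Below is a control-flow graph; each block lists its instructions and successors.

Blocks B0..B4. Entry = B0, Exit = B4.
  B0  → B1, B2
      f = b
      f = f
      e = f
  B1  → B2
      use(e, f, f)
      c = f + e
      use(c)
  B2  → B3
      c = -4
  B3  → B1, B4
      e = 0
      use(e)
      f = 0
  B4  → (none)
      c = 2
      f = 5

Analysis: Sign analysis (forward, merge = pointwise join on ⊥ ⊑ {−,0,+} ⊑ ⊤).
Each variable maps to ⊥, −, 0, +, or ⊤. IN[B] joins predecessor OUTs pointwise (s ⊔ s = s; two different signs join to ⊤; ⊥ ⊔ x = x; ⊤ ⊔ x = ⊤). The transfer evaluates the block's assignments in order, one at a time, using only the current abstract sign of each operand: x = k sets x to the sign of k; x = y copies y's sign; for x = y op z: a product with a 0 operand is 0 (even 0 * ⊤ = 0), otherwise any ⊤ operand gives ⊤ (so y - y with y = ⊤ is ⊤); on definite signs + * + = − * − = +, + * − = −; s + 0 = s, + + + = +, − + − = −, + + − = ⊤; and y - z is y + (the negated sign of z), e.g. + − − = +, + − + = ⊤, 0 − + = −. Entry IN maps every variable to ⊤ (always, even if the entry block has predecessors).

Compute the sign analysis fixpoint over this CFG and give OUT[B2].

Per-block solution:
  B0:  IN=(all ⊤)  OUT=(all ⊤)
  B1:  IN=(all ⊤)  OUT=(all ⊤)
  B2:  IN=(all ⊤)  OUT={c:-; rest ⊤}
  B3:  IN={c:-; rest ⊤}  OUT={c:-, e:0, f:0; rest ⊤}
  B4:  IN={c:-, e:0, f:0; rest ⊤}  OUT={c:+, e:0, f:+; rest ⊤}

Merge at B2: IN[B2] = OUT[B0] ⊔ OUT[B1] = {a: ⊤, b: ⊤, c: ⊤, d: ⊤, e: ⊤, f: ⊤}
Applying B2's transfer function to that IN value gives OUT[B2] (row B2 above).

Answer: {a: ⊤, b: ⊤, c: -, d: ⊤, e: ⊤, f: ⊤}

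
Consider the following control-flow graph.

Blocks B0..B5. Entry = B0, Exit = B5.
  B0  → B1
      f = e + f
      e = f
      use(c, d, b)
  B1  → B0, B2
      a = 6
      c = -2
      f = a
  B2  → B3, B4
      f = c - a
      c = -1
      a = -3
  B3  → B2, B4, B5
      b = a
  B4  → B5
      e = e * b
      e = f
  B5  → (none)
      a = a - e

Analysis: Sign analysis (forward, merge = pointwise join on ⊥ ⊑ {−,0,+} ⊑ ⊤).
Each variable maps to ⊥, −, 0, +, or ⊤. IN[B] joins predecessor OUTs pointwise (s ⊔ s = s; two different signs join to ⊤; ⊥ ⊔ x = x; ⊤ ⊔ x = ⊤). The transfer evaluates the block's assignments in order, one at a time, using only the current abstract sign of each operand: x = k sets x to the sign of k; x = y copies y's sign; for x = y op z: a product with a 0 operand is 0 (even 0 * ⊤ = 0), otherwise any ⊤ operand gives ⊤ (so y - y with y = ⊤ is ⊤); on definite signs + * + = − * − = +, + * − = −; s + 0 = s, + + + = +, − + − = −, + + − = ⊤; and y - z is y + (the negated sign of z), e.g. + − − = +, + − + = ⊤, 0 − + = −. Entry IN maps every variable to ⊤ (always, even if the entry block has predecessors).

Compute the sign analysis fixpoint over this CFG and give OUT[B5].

Converged values:
  B0:   IN=(all ⊤)   OUT=(all ⊤)
  B1:   IN=(all ⊤)   OUT={a:+, c:-, f:+; rest ⊤}
  B2:   IN={c:-; rest ⊤}   OUT={a:-, c:-; rest ⊤}
  B3:   IN={a:-, c:-; rest ⊤}   OUT={a:-, b:-, c:-; rest ⊤}
  B4:   IN={a:-, c:-; rest ⊤}   OUT={a:-, c:-; rest ⊤}
  B5:   IN={a:-, c:-; rest ⊤}   OUT={c:-; rest ⊤}

Merge at B5: IN[B5] = OUT[B3] ⊔ OUT[B4] = {a: -, b: ⊤, c: -, d: ⊤, e: ⊤, f: ⊤}
Applying B5's transfer function to that IN value gives OUT[B5] (row B5 above).

Answer: {a: ⊤, b: ⊤, c: -, d: ⊤, e: ⊤, f: ⊤}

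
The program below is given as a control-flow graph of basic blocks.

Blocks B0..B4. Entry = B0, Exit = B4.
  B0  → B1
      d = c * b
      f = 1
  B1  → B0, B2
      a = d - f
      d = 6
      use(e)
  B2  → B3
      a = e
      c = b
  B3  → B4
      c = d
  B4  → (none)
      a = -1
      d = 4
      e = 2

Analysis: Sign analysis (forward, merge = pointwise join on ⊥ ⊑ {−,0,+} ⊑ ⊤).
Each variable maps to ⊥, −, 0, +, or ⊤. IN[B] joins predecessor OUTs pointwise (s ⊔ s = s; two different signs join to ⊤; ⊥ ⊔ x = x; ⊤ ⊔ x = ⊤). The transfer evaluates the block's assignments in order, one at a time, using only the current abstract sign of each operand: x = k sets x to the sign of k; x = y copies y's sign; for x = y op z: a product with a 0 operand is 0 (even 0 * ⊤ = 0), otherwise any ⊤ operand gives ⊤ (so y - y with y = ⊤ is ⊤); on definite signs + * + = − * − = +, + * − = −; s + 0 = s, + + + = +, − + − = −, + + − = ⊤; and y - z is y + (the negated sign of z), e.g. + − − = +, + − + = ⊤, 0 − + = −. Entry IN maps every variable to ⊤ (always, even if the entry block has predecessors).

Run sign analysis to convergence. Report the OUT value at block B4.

Converged values:
  B0:  IN=(all ⊤)  OUT={f:+; rest ⊤}
  B1:  IN={f:+; rest ⊤}  OUT={d:+, f:+; rest ⊤}
  B2:  IN={d:+, f:+; rest ⊤}  OUT={d:+, f:+; rest ⊤}
  B3:  IN={d:+, f:+; rest ⊤}  OUT={c:+, d:+, f:+; rest ⊤}
  B4:  IN={c:+, d:+, f:+; rest ⊤}  OUT={a:-, c:+, d:+, e:+, f:+; rest ⊤}

Merge at B4: IN[B4] = OUT[B3] = {a: ⊤, b: ⊤, c: +, d: +, e: ⊤, f: +}
Applying B4's transfer function to that IN value gives OUT[B4] (row B4 above).

Answer: {a: -, b: ⊤, c: +, d: +, e: +, f: +}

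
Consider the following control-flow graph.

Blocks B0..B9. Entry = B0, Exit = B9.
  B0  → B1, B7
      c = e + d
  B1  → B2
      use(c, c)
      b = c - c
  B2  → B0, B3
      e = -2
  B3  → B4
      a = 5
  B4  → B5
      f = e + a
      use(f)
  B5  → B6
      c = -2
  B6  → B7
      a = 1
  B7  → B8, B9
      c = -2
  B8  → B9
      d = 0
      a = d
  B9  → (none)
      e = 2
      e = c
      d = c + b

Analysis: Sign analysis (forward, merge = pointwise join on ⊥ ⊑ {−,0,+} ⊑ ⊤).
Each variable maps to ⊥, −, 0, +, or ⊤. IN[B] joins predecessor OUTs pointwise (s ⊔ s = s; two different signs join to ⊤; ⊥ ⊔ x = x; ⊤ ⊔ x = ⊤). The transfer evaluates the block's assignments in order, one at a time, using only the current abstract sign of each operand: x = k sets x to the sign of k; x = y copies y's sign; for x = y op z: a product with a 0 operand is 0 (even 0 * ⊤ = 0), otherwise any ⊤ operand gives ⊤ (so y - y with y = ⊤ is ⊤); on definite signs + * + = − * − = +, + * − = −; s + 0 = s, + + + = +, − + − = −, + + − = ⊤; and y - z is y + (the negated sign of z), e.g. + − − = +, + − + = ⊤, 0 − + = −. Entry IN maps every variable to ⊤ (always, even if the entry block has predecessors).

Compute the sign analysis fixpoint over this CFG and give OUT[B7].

Answer: {a: ⊤, b: ⊤, c: -, d: ⊤, e: ⊤, f: ⊤}

Trace:
Converged values:
  B0: | IN=(all ⊤) | OUT=(all ⊤)
  B1: | IN=(all ⊤) | OUT=(all ⊤)
  B2: | IN=(all ⊤) | OUT={e:-; rest ⊤}
  B3: | IN={e:-; rest ⊤} | OUT={a:+, e:-; rest ⊤}
  B4: | IN={a:+, e:-; rest ⊤} | OUT={a:+, e:-; rest ⊤}
  B5: | IN={a:+, e:-; rest ⊤} | OUT={a:+, c:-, e:-; rest ⊤}
  B6: | IN={a:+, c:-, e:-; rest ⊤} | OUT={a:+, c:-, e:-; rest ⊤}
  B7: | IN=(all ⊤) | OUT={c:-; rest ⊤}
  B8: | IN={c:-; rest ⊤} | OUT={a:0, c:-, d:0; rest ⊤}
  B9: | IN={c:-; rest ⊤} | OUT={c:-, e:-; rest ⊤}

Merge at B7: IN[B7] = OUT[B0] ⊔ OUT[B6] = {a: ⊤, b: ⊤, c: ⊤, d: ⊤, e: ⊤, f: ⊤}
Applying B7's transfer function to that IN value gives OUT[B7] (row B7 above).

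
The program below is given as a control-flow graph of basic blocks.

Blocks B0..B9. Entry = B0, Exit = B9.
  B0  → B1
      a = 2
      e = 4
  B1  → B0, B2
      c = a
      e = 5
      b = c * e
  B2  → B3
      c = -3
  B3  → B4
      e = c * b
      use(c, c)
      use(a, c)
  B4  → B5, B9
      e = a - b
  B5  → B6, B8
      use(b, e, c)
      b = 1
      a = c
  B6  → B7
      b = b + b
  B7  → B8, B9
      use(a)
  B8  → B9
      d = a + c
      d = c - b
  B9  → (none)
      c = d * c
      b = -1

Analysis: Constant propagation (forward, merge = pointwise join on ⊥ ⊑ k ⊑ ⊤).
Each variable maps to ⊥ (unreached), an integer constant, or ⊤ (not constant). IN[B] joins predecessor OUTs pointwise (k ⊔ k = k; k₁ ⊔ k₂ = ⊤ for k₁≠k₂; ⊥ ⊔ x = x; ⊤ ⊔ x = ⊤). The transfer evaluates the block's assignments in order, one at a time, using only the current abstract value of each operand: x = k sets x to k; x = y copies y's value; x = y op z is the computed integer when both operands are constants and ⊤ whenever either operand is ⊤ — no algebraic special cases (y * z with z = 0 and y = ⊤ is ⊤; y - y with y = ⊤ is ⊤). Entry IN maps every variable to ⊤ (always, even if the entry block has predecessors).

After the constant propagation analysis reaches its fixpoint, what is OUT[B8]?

Fixpoint table:
  B0:  IN=(all ⊤)  OUT={a:2, e:4; rest ⊤}
  B1:  IN={a:2, e:4; rest ⊤}  OUT={a:2, b:10, c:2, e:5; rest ⊤}
  B2:  IN={a:2, b:10, c:2, e:5; rest ⊤}  OUT={a:2, b:10, c:-3, e:5; rest ⊤}
  B3:  IN={a:2, b:10, c:-3, e:5; rest ⊤}  OUT={a:2, b:10, c:-3, e:-30; rest ⊤}
  B4:  IN={a:2, b:10, c:-3, e:-30; rest ⊤}  OUT={a:2, b:10, c:-3, e:-8; rest ⊤}
  B5:  IN={a:2, b:10, c:-3, e:-8; rest ⊤}  OUT={a:-3, b:1, c:-3, e:-8; rest ⊤}
  B6:  IN={a:-3, b:1, c:-3, e:-8; rest ⊤}  OUT={a:-3, b:2, c:-3, e:-8; rest ⊤}
  B7:  IN={a:-3, b:2, c:-3, e:-8; rest ⊤}  OUT={a:-3, b:2, c:-3, e:-8; rest ⊤}
  B8:  IN={a:-3, c:-3, e:-8; rest ⊤}  OUT={a:-3, c:-3, e:-8; rest ⊤}
  B9:  IN={c:-3, e:-8; rest ⊤}  OUT={b:-1, e:-8; rest ⊤}

Merge at B8: IN[B8] = OUT[B5] ⊔ OUT[B7] = {a: -3, b: ⊤, c: -3, d: ⊤, e: -8, f: ⊤}
Applying B8's transfer function to that IN value gives OUT[B8] (row B8 above).

Answer: {a: -3, b: ⊤, c: -3, d: ⊤, e: -8, f: ⊤}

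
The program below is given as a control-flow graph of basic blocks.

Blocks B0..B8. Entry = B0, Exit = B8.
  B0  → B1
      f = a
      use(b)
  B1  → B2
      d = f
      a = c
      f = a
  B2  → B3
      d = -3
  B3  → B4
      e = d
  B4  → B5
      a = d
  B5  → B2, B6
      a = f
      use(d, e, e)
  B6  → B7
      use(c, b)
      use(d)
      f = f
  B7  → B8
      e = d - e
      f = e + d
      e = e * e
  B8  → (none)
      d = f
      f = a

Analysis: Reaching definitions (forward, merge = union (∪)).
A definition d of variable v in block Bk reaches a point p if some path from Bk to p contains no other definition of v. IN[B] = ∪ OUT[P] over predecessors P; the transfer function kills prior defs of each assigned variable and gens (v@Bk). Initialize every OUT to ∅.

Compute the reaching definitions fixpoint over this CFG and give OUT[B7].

Converged values:
  B0: | IN={} | OUT={f@B0}
  B1: | IN={f@B0} | OUT={a@B1, d@B1, f@B1}
  B2: | IN={a@B1, a@B5, d@B1, d@B2, e@B3, f@B1} | OUT={a@B1, a@B5, d@B2, e@B3, f@B1}
  B3: | IN={a@B1, a@B5, d@B2, e@B3, f@B1} | OUT={a@B1, a@B5, d@B2, e@B3, f@B1}
  B4: | IN={a@B1, a@B5, d@B2, e@B3, f@B1} | OUT={a@B4, d@B2, e@B3, f@B1}
  B5: | IN={a@B4, d@B2, e@B3, f@B1} | OUT={a@B5, d@B2, e@B3, f@B1}
  B6: | IN={a@B5, d@B2, e@B3, f@B1} | OUT={a@B5, d@B2, e@B3, f@B6}
  B7: | IN={a@B5, d@B2, e@B3, f@B6} | OUT={a@B5, d@B2, e@B7, f@B7}
  B8: | IN={a@B5, d@B2, e@B7, f@B7} | OUT={a@B5, d@B8, e@B7, f@B8}

Merge at B7: IN[B7] = OUT[B6] = {a@B5, d@B2, e@B3, f@B6}
Applying B7's transfer function to that IN value gives OUT[B7] (row B7 above).

Answer: {a@B5, d@B2, e@B7, f@B7}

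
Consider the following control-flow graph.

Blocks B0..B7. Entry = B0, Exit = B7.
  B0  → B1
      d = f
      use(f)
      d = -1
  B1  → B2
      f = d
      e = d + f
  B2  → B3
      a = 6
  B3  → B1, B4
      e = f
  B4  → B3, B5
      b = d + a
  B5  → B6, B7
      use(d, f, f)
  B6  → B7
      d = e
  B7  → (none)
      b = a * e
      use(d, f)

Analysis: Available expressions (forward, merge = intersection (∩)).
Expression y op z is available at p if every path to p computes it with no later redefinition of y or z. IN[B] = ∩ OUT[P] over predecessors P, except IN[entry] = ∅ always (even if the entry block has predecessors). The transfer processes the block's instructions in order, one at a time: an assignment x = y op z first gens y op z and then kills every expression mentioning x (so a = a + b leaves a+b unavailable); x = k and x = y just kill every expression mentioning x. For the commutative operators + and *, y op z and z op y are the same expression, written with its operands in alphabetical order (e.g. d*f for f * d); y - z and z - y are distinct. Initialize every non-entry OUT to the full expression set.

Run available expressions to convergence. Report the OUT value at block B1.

Answer: {d+f}

Derivation:
Converged values:
  B0:  IN={}  OUT={}
  B1:  IN={}  OUT={d+f}
  B2:  IN={d+f}  OUT={d+f}
  B3:  IN={d+f}  OUT={d+f}
  B4:  IN={d+f}  OUT={a+d, d+f}
  B5:  IN={a+d, d+f}  OUT={a+d, d+f}
  B6:  IN={a+d, d+f}  OUT={}
  B7:  IN={}  OUT={a*e}

Merge at B1: IN[B1] = OUT[B0] ∩ OUT[B3] = {}
Applying B1's transfer function to that IN value gives OUT[B1] (row B1 above).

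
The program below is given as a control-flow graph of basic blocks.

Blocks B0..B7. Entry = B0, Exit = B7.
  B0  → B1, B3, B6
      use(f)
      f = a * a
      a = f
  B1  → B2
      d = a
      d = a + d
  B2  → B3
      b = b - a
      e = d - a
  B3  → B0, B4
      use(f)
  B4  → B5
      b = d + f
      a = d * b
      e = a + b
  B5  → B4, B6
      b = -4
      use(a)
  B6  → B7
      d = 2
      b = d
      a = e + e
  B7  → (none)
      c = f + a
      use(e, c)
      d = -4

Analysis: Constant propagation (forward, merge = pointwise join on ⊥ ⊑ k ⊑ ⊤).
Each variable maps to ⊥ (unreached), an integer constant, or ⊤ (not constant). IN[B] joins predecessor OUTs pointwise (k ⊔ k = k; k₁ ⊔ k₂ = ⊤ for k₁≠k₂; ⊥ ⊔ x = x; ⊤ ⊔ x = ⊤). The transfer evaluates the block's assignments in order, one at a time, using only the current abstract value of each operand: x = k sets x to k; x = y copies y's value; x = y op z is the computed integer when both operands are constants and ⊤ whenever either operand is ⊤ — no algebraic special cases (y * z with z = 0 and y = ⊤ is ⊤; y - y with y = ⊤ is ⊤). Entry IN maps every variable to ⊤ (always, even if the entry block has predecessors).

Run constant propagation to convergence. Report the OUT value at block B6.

Answer: {a: ⊤, b: 2, c: ⊤, d: 2, e: ⊤, f: ⊤}

Working:
Per-block solution:
  B0: | IN=(all ⊤) | OUT=(all ⊤)
  B1: | IN=(all ⊤) | OUT=(all ⊤)
  B2: | IN=(all ⊤) | OUT=(all ⊤)
  B3: | IN=(all ⊤) | OUT=(all ⊤)
  B4: | IN=(all ⊤) | OUT=(all ⊤)
  B5: | IN=(all ⊤) | OUT={b:-4; rest ⊤}
  B6: | IN=(all ⊤) | OUT={b:2, d:2; rest ⊤}
  B7: | IN={b:2, d:2; rest ⊤} | OUT={b:2, d:-4; rest ⊤}

Merge at B6: IN[B6] = OUT[B0] ⊔ OUT[B5] = {a: ⊤, b: ⊤, c: ⊤, d: ⊤, e: ⊤, f: ⊤}
Applying B6's transfer function to that IN value gives OUT[B6] (row B6 above).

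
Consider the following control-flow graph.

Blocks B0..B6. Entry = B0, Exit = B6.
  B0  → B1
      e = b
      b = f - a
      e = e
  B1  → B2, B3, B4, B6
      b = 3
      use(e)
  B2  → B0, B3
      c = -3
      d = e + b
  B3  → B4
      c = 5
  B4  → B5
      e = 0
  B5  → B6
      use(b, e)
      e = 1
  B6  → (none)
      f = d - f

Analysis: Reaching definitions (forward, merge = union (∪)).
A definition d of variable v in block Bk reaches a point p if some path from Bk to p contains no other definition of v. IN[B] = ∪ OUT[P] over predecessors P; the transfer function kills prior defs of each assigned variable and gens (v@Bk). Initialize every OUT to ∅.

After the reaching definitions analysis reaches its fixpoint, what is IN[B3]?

Answer: {b@B1, c@B2, d@B2, e@B0}

Trace:
Fixpoint table:
  B0:  IN={b@B1, c@B2, d@B2, e@B0}  OUT={b@B0, c@B2, d@B2, e@B0}
  B1:  IN={b@B0, c@B2, d@B2, e@B0}  OUT={b@B1, c@B2, d@B2, e@B0}
  B2:  IN={b@B1, c@B2, d@B2, e@B0}  OUT={b@B1, c@B2, d@B2, e@B0}
  B3:  IN={b@B1, c@B2, d@B2, e@B0}  OUT={b@B1, c@B3, d@B2, e@B0}
  B4:  IN={b@B1, c@B2, c@B3, d@B2, e@B0}  OUT={b@B1, c@B2, c@B3, d@B2, e@B4}
  B5:  IN={b@B1, c@B2, c@B3, d@B2, e@B4}  OUT={b@B1, c@B2, c@B3, d@B2, e@B5}
  B6:  IN={b@B1, c@B2, c@B3, d@B2, e@B0, e@B5}  OUT={b@B1, c@B2, c@B3, d@B2, e@B0, e@B5, f@B6}

Merge at B3: IN[B3] = OUT[B1] ⊔ OUT[B2] = {b@B1, c@B2, d@B2, e@B0}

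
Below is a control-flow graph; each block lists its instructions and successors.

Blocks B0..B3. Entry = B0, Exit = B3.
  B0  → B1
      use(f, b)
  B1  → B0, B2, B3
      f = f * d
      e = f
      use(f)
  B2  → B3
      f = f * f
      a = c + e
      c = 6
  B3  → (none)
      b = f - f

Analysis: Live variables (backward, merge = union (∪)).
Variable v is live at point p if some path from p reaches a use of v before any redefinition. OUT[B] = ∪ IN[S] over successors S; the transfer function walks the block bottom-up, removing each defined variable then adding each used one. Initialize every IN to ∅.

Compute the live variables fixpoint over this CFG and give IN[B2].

Answer: {c, e, f}

Trace:
Per-block solution:
  B0:  IN={b, c, d, f}  OUT={b, c, d, f}
  B1:  IN={b, c, d, f}  OUT={b, c, d, e, f}
  B2:  IN={c, e, f}  OUT={f}
  B3:  IN={f}  OUT={}

Merge at B2: OUT[B2] = IN[B3] = {f}
Applying B2's transfer function to that OUT value gives IN[B2] (row B2 above).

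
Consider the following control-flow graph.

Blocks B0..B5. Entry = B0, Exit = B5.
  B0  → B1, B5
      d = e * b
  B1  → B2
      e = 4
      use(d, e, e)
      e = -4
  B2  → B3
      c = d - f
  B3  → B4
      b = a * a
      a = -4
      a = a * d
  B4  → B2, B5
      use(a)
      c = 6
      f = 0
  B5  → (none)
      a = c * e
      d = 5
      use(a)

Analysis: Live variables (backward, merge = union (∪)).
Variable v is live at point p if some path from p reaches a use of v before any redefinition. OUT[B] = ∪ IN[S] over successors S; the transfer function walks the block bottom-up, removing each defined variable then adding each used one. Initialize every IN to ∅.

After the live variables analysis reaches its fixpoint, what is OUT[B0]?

Fixpoint table:
  B0:  IN={a, b, c, e, f}  OUT={a, c, d, e, f}
  B1:  IN={a, d, f}  OUT={a, d, e, f}
  B2:  IN={a, d, e, f}  OUT={a, d, e}
  B3:  IN={a, d, e}  OUT={a, d, e}
  B4:  IN={a, d, e}  OUT={a, c, d, e, f}
  B5:  IN={c, e}  OUT={}

Merge at B0: OUT[B0] = IN[B1] ⊔ IN[B5] = {a, c, d, e, f}

Answer: {a, c, d, e, f}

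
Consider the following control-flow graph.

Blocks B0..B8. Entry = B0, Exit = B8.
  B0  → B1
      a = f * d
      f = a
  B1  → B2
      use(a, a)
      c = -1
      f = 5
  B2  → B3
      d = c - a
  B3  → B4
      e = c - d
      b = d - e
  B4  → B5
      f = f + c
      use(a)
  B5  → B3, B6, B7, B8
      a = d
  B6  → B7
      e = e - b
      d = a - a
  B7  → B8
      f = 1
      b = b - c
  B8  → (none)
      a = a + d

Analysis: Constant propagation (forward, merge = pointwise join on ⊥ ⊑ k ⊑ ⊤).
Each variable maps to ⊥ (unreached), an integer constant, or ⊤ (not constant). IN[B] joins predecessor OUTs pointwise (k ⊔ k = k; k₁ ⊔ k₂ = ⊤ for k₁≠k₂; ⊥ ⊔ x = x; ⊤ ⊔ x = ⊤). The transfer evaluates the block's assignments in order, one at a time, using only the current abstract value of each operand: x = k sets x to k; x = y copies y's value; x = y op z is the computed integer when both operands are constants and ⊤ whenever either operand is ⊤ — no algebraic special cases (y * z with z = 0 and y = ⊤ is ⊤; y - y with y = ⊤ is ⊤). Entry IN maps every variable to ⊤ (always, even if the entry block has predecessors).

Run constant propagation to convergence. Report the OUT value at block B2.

Fixpoint table:
  B0:   IN=(all ⊤)   OUT=(all ⊤)
  B1:   IN=(all ⊤)   OUT={c:-1, f:5; rest ⊤}
  B2:   IN={c:-1, f:5; rest ⊤}   OUT={c:-1, f:5; rest ⊤}
  B3:   IN={c:-1; rest ⊤}   OUT={c:-1; rest ⊤}
  B4:   IN={c:-1; rest ⊤}   OUT={c:-1; rest ⊤}
  B5:   IN={c:-1; rest ⊤}   OUT={c:-1; rest ⊤}
  B6:   IN={c:-1; rest ⊤}   OUT={c:-1; rest ⊤}
  B7:   IN={c:-1; rest ⊤}   OUT={c:-1, f:1; rest ⊤}
  B8:   IN={c:-1; rest ⊤}   OUT={c:-1; rest ⊤}

Merge at B2: IN[B2] = OUT[B1] = {a: ⊤, b: ⊤, c: -1, d: ⊤, e: ⊤, f: 5}
Applying B2's transfer function to that IN value gives OUT[B2] (row B2 above).

Answer: {a: ⊤, b: ⊤, c: -1, d: ⊤, e: ⊤, f: 5}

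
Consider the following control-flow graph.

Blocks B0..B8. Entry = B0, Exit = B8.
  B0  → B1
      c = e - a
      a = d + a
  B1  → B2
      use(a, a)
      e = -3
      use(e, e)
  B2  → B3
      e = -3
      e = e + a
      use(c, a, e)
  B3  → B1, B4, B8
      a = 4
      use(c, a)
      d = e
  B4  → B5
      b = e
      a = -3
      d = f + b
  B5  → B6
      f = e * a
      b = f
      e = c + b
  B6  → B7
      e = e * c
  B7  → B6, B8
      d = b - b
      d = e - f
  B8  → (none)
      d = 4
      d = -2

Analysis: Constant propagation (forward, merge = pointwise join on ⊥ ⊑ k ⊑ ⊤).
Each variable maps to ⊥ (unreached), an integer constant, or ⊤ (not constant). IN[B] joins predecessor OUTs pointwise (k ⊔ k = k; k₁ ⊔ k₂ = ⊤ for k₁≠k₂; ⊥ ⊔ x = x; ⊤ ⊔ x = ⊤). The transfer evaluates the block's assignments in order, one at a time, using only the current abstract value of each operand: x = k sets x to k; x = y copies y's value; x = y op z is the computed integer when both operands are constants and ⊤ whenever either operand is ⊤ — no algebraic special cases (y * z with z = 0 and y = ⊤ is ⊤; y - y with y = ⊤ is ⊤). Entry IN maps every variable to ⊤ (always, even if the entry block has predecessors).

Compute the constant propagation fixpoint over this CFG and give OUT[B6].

Converged values:
  B0: | IN=(all ⊤) | OUT=(all ⊤)
  B1: | IN=(all ⊤) | OUT={e:-3; rest ⊤}
  B2: | IN={e:-3; rest ⊤} | OUT=(all ⊤)
  B3: | IN=(all ⊤) | OUT={a:4; rest ⊤}
  B4: | IN={a:4; rest ⊤} | OUT={a:-3; rest ⊤}
  B5: | IN={a:-3; rest ⊤} | OUT={a:-3; rest ⊤}
  B6: | IN={a:-3; rest ⊤} | OUT={a:-3; rest ⊤}
  B7: | IN={a:-3; rest ⊤} | OUT={a:-3; rest ⊤}
  B8: | IN=(all ⊤) | OUT={d:-2; rest ⊤}

Merge at B6: IN[B6] = OUT[B5] ⊔ OUT[B7] = {a: -3, b: ⊤, c: ⊤, d: ⊤, e: ⊤, f: ⊤}
Applying B6's transfer function to that IN value gives OUT[B6] (row B6 above).

Answer: {a: -3, b: ⊤, c: ⊤, d: ⊤, e: ⊤, f: ⊤}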